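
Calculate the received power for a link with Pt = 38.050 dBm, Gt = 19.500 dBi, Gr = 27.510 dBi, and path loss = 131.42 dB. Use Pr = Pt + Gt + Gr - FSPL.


Pr = 38.050 + 19.500 + 27.510 - 131.42 = -46.36 dBm

-46.36 dBm


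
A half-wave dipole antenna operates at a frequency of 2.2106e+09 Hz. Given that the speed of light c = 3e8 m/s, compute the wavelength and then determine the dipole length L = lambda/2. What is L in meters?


lambda = c / f = 3.0000e+08 / 2.2106e+09 = 0.1357098 m
L = lambda / 2 = 0.1357098 / 2 = 0.06785 m

0.06785 m


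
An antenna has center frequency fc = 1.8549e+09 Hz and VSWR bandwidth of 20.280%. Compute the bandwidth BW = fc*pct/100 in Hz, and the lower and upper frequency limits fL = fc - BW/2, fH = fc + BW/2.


BW = 1.8549e+09 * 20.280/100 = 3.761737e+08 Hz
fL = 1.8549e+09 - 3.761737e+08/2 = 1.667e+09 Hz
fH = 1.8549e+09 + 3.761737e+08/2 = 2.043e+09 Hz

BW=3.762e+08 Hz, fL=1.667e+09 Hz, fH=2.043e+09 Hz


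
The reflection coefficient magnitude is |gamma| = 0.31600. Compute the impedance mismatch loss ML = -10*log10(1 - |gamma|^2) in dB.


ML = -10 * log10(1 - 0.31600^2) = -10 * log10(0.900144) = 0.4569 dB

0.4569 dB


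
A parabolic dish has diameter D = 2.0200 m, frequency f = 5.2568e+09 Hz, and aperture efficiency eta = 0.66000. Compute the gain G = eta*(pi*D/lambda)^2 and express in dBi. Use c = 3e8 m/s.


lambda = c / f = 3.0000e+08 / 5.2568e+09 = 0.05706894 m
G_linear = 0.66000 * (pi * 2.0200 / 0.05706894)^2 = 8161.064
G_dBi = 10 * log10(8161.064) = 39.12 dBi

39.12 dBi


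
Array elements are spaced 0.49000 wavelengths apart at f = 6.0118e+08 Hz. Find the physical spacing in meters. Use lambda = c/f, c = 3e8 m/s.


lambda = c / f = 3.0000e+08 / 6.0118e+08 = 0.4990186 m
d = 0.49000 * 0.4990186 = 0.2445 m

0.2445 m


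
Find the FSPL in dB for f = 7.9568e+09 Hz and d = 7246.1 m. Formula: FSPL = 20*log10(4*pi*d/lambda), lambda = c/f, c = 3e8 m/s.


lambda = c / f = 3.0000e+08 / 7.9568e+09 = 0.03770360 m
FSPL = 20 * log10(4*pi*7246.1/0.03770360) = 127.7 dB

127.7 dB


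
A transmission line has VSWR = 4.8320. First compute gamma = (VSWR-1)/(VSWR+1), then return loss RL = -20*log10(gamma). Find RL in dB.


gamma = (4.8320 - 1) / (4.8320 + 1) = 0.6570645
RL = -20 * log10(0.6570645) = 3.648 dB

3.648 dB


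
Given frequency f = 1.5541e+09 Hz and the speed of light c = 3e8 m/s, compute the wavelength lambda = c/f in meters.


lambda = c / f = 3.0000e+08 / 1.5541e+09 = 0.1930 m

0.1930 m


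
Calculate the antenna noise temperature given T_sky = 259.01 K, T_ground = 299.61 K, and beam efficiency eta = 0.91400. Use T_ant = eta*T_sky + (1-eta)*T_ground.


T_ant = 0.91400 * 259.01 + (1 - 0.91400) * 299.61 = 262.5 K

262.5 K


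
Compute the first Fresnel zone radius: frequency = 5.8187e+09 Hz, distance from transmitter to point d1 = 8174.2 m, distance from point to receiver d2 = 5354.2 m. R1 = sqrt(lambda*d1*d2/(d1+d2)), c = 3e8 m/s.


lambda = c / f = 3.0000e+08 / 5.8187e+09 = 0.05155791 m
R1 = sqrt(0.05155791 * 8174.2 * 5354.2 / (8174.2 + 5354.2)) = 12.91 m

12.91 m


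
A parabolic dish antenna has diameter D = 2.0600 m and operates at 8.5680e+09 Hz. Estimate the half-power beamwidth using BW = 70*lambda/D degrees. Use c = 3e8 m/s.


lambda = c / f = 3.0000e+08 / 8.5680e+09 = 0.03501401 m
BW = 70 * 0.03501401 / 2.0600 = 1.190 deg

1.190 deg


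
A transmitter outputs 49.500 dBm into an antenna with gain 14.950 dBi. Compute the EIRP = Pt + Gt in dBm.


EIRP = Pt + Gt = 49.500 + 14.950 = 64.45 dBm

64.45 dBm


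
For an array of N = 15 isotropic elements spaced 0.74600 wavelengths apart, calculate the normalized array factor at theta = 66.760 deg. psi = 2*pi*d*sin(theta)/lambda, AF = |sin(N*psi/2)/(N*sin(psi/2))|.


psi = 2*pi*0.74600*sin(66.760 deg) = 4.306933 rad
AF = |sin(15*4.306933/2) / (15*sin(4.306933/2))| = 0.06184

0.06184


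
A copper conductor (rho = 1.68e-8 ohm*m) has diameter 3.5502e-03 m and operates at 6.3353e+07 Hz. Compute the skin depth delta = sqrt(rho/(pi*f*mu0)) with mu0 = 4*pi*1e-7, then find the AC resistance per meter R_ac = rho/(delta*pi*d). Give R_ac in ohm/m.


delta = sqrt(1.68e-8 / (pi * 6.3353e+07 * 4*pi*1e-7)) = 8.195797e-06 m
R_ac = 1.68e-8 / (8.195797e-06 * pi * 3.5502e-03) = 0.1838 ohm/m

0.1838 ohm/m


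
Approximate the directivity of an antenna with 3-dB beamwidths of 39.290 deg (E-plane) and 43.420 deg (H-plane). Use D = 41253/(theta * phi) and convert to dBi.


D_linear = 41253 / (39.290 * 43.420) = 24.18153
D_dBi = 10 * log10(24.18153) = 13.83 dBi

13.83 dBi


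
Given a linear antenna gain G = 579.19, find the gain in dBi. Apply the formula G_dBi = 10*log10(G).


G_dBi = 10 * log10(579.19) = 27.63 dBi

27.63 dBi


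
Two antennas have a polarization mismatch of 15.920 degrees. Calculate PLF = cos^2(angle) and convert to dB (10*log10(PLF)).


PLF_linear = cos^2(15.920 deg) = 0.9247623
PLF_dB = 10 * log10(0.9247623) = -0.3397 dB

-0.3397 dB


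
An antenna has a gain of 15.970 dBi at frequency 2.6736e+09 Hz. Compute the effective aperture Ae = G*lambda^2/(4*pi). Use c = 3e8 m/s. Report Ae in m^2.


lambda = c / f = 3.0000e+08 / 2.6736e+09 = 0.1122083 m
G_linear = 10^(15.970/10) = 39.53666
Ae = G_linear * lambda^2 / (4*pi) = 39.53666 * 0.1122083^2 / (4*pi) = 0.03961 m^2

0.03961 m^2


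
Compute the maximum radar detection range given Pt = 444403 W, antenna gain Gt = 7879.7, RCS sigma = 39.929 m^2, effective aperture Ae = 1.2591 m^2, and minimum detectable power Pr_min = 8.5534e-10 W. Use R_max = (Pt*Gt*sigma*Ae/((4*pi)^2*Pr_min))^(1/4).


R^4 = 444403*7879.7*39.929*1.2591 / ((4*pi)^2 * 8.5534e-10) = 1.303397e+18
R_max = 1.303397e+18^0.25 = 33789 m

33789 m


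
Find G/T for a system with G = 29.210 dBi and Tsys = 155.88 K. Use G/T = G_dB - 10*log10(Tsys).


G/T = 29.210 - 10*log10(155.88) = 29.210 - 21.92790 = 7.282 dB/K

7.282 dB/K


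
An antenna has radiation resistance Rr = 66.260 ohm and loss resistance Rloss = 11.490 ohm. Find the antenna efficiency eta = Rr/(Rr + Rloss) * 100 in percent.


eta = 66.260 / (66.260 + 11.490) * 100 = 85.22%

85.22%


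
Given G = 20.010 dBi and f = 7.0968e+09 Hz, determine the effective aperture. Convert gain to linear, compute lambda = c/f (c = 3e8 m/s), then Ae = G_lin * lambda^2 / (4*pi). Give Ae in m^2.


lambda = c / f = 3.0000e+08 / 7.0968e+09 = 0.04227257 m
G_linear = 10^(20.010/10) = 100.2305
Ae = G_linear * lambda^2 / (4*pi) = 100.2305 * 0.04227257^2 / (4*pi) = 0.01425 m^2

0.01425 m^2


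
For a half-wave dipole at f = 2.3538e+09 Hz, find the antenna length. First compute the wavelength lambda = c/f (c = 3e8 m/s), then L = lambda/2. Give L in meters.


lambda = c / f = 3.0000e+08 / 2.3538e+09 = 0.1274535 m
L = lambda / 2 = 0.1274535 / 2 = 0.06373 m

0.06373 m


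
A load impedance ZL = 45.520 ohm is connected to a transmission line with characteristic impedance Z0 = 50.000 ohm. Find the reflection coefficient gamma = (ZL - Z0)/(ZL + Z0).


gamma = (45.520 - 50.000) / (45.520 + 50.000) = -0.04690

-0.04690


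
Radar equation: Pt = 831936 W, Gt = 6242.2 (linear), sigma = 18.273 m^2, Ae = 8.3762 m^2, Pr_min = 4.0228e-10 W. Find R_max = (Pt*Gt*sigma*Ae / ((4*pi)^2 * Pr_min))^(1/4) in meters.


R^4 = 831936*6242.2*18.273*8.3762 / ((4*pi)^2 * 4.0228e-10) = 1.251228e+19
R_max = 1.251228e+19^0.25 = 59475 m

59475 m


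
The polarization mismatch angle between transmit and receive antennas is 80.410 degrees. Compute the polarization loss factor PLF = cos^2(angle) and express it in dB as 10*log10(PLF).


PLF_linear = cos^2(80.410 deg) = 0.02775445
PLF_dB = 10 * log10(0.02775445) = -15.57 dB

-15.57 dB


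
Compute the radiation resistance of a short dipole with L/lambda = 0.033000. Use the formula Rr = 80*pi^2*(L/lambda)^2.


Rr = 80 * pi^2 * (0.033000)^2 = 80 * 9.869604 * 1.089000e-03 = 0.8598 ohm

0.8598 ohm


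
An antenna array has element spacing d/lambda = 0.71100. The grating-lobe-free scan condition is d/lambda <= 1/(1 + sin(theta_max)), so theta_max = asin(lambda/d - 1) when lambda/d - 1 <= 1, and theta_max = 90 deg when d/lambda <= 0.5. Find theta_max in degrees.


lambda/d - 1 = 1/0.71100 - 1 = 0.4064698
theta_max = asin(0.4064698) = 23.98 deg

23.98 deg


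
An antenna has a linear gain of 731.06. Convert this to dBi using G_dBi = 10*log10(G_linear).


G_dBi = 10 * log10(731.06) = 28.64 dBi

28.64 dBi


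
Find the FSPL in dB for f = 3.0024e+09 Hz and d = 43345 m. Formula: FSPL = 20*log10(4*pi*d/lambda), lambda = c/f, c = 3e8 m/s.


lambda = c / f = 3.0000e+08 / 3.0024e+09 = 0.09992006 m
FSPL = 20 * log10(4*pi*43345/0.09992006) = 134.7 dB

134.7 dB


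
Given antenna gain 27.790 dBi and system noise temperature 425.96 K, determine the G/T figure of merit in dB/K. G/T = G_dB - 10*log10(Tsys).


G/T = 27.790 - 10*log10(425.96) = 27.790 - 26.29369 = 1.496 dB/K

1.496 dB/K


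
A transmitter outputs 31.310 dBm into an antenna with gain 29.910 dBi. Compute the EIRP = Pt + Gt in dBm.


EIRP = Pt + Gt = 31.310 + 29.910 = 61.22 dBm

61.22 dBm


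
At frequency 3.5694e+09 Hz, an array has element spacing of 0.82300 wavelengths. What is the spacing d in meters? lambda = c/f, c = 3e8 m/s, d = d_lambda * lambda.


lambda = c / f = 3.0000e+08 / 3.5694e+09 = 0.08404774 m
d = 0.82300 * 0.08404774 = 0.06917 m

0.06917 m


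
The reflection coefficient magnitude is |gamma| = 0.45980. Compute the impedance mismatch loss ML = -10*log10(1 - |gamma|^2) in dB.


ML = -10 * log10(1 - 0.45980^2) = -10 * log10(0.78858396) = 1.032 dB

1.032 dB


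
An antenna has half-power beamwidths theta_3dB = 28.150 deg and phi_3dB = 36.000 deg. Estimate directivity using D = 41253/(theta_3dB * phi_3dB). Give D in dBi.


D_linear = 41253 / (28.150 * 36.000) = 40.70752
D_dBi = 10 * log10(40.70752) = 16.10 dBi

16.10 dBi


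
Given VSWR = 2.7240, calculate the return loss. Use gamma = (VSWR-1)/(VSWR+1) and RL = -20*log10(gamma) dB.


gamma = (2.7240 - 1) / (2.7240 + 1) = 0.4629431
RL = -20 * log10(0.4629431) = 6.689 dB

6.689 dB


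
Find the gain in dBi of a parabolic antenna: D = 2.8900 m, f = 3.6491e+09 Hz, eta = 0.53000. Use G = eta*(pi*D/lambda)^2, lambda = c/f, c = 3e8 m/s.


lambda = c / f = 3.0000e+08 / 3.6491e+09 = 0.08221205 m
G_linear = 0.53000 * (pi * 2.8900 / 0.08221205)^2 = 6463.985
G_dBi = 10 * log10(6463.985) = 38.11 dBi

38.11 dBi


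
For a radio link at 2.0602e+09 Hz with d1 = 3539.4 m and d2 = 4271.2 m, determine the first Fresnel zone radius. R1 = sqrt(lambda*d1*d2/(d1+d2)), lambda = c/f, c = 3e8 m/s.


lambda = c / f = 3.0000e+08 / 2.0602e+09 = 0.1456169 m
R1 = sqrt(0.1456169 * 3539.4 * 4271.2 / (3539.4 + 4271.2)) = 16.79 m

16.79 m


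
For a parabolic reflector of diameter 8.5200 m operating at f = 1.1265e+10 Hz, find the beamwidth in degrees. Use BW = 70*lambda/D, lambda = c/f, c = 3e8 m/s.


lambda = c / f = 3.0000e+08 / 1.1265e+10 = 0.02663116 m
BW = 70 * 0.02663116 / 8.5200 = 0.2188 deg

0.2188 deg


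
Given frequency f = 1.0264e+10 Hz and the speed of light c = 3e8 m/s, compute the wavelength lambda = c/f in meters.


lambda = c / f = 3.0000e+08 / 1.0264e+10 = 0.02923 m

0.02923 m


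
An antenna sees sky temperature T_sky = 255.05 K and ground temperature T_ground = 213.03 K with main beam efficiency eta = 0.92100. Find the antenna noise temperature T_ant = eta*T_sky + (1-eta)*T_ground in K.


T_ant = 0.92100 * 255.05 + (1 - 0.92100) * 213.03 = 251.7 K

251.7 K


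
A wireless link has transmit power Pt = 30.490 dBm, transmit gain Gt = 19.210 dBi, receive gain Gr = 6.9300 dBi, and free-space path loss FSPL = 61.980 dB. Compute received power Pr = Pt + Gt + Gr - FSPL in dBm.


Pr = 30.490 + 19.210 + 6.9300 - 61.980 = -5.35 dBm

-5.35 dBm


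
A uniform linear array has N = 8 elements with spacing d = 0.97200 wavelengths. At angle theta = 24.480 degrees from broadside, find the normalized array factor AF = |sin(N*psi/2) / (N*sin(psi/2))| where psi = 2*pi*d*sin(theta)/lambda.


psi = 2*pi*0.97200*sin(24.480 deg) = 2.530698 rad
AF = |sin(8*2.530698/2) / (8*sin(2.530698/2))| = 0.08424

0.08424


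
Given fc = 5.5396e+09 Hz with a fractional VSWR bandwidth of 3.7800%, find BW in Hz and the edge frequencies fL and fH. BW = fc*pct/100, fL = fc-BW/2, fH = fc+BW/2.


BW = 5.5396e+09 * 3.7800/100 = 2.093969e+08 Hz
fL = 5.5396e+09 - 2.093969e+08/2 = 5.435e+09 Hz
fH = 5.5396e+09 + 2.093969e+08/2 = 5.644e+09 Hz

BW=2.094e+08 Hz, fL=5.435e+09 Hz, fH=5.644e+09 Hz


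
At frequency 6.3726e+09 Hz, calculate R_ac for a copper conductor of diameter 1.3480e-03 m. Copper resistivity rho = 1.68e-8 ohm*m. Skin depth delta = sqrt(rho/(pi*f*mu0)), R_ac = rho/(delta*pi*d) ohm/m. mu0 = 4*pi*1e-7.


delta = sqrt(1.68e-8 / (pi * 6.3726e+09 * 4*pi*1e-7)) = 8.171776e-07 m
R_ac = 1.68e-8 / (8.171776e-07 * pi * 1.3480e-03) = 4.855 ohm/m

4.855 ohm/m


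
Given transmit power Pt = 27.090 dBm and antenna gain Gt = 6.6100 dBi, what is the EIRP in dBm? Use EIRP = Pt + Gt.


EIRP = Pt + Gt = 27.090 + 6.6100 = 33.70 dBm

33.70 dBm


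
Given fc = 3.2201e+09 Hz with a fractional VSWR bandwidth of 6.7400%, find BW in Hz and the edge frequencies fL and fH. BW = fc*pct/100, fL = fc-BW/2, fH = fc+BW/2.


BW = 3.2201e+09 * 6.7400/100 = 2.170347e+08 Hz
fL = 3.2201e+09 - 2.170347e+08/2 = 3.112e+09 Hz
fH = 3.2201e+09 + 2.170347e+08/2 = 3.329e+09 Hz

BW=2.170e+08 Hz, fL=3.112e+09 Hz, fH=3.329e+09 Hz


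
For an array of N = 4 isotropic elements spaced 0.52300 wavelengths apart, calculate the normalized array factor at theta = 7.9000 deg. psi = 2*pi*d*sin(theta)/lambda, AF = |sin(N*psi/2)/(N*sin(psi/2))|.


psi = 2*pi*0.52300*sin(7.9000 deg) = 0.4516573 rad
AF = |sin(4*0.4516573/2) / (4*sin(0.4516573/2))| = 0.8769

0.8769


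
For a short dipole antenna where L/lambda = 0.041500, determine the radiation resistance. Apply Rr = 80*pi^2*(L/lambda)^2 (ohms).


Rr = 80 * pi^2 * (0.041500)^2 = 80 * 9.869604 * 1.722250e-03 = 1.360 ohm

1.360 ohm


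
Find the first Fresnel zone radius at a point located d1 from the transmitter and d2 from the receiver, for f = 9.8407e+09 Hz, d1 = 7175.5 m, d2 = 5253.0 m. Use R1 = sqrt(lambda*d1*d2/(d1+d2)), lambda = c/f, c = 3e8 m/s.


lambda = c / f = 3.0000e+08 / 9.8407e+09 = 0.03048564 m
R1 = sqrt(0.03048564 * 7175.5 * 5253.0 / (7175.5 + 5253.0)) = 9.615 m

9.615 m


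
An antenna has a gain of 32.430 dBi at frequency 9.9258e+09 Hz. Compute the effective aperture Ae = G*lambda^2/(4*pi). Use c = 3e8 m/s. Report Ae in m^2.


lambda = c / f = 3.0000e+08 / 9.9258e+09 = 0.03022426 m
G_linear = 10^(32.430/10) = 1749.847
Ae = G_linear * lambda^2 / (4*pi) = 1749.847 * 0.03022426^2 / (4*pi) = 0.1272 m^2

0.1272 m^2


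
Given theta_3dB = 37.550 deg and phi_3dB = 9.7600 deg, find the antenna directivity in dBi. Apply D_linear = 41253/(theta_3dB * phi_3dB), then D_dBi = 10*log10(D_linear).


D_linear = 41253 / (37.550 * 9.7600) = 112.5630
D_dBi = 10 * log10(112.5630) = 20.51 dBi

20.51 dBi


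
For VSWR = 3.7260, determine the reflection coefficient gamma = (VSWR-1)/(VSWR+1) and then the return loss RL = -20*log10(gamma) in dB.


gamma = (3.7260 - 1) / (3.7260 + 1) = 0.5768091
RL = -20 * log10(0.5768091) = 4.779 dB

4.779 dB


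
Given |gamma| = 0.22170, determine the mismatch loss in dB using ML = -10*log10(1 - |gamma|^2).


ML = -10 * log10(1 - 0.22170^2) = -10 * log10(0.95084911) = 0.2189 dB

0.2189 dB


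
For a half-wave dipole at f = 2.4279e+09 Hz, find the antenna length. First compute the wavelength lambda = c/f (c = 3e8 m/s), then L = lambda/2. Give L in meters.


lambda = c / f = 3.0000e+08 / 2.4279e+09 = 0.1235636 m
L = lambda / 2 = 0.1235636 / 2 = 0.06178 m

0.06178 m


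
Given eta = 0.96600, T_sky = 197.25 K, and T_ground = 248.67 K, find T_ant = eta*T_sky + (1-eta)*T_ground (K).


T_ant = 0.96600 * 197.25 + (1 - 0.96600) * 248.67 = 199.0 K

199.0 K


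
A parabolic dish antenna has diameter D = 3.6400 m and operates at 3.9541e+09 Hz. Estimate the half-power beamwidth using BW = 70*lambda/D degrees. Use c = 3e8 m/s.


lambda = c / f = 3.0000e+08 / 3.9541e+09 = 0.07587062 m
BW = 70 * 0.07587062 / 3.6400 = 1.459 deg

1.459 deg


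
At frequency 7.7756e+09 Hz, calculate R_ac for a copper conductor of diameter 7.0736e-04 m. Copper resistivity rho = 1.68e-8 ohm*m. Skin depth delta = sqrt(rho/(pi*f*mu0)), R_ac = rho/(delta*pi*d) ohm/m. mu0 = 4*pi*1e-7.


delta = sqrt(1.68e-8 / (pi * 7.7756e+09 * 4*pi*1e-7)) = 7.397889e-07 m
R_ac = 1.68e-8 / (7.397889e-07 * pi * 7.0736e-04) = 10.22 ohm/m

10.22 ohm/m


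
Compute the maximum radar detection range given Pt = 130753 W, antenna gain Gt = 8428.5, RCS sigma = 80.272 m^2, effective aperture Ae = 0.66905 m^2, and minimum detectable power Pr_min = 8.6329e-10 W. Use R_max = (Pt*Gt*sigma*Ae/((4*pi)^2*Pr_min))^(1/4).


R^4 = 130753*8428.5*80.272*0.66905 / ((4*pi)^2 * 8.6329e-10) = 4.341584e+17
R_max = 4.341584e+17^0.25 = 25669 m

25669 m


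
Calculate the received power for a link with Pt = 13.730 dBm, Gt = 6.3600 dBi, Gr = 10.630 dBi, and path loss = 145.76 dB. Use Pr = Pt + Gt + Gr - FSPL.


Pr = 13.730 + 6.3600 + 10.630 - 145.76 = -115.04 dBm

-115.04 dBm


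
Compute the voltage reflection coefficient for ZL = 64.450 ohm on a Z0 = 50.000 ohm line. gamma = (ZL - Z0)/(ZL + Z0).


gamma = (64.450 - 50.000) / (64.450 + 50.000) = 0.1263

0.1263


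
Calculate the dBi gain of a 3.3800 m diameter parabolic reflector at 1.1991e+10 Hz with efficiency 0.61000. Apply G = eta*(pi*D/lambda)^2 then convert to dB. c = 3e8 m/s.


lambda = c / f = 3.0000e+08 / 1.1991e+10 = 0.02501876 m
G_linear = 0.61000 * (pi * 3.3800 / 0.02501876)^2 = 109883.2
G_dBi = 10 * log10(109883.2) = 50.41 dBi

50.41 dBi


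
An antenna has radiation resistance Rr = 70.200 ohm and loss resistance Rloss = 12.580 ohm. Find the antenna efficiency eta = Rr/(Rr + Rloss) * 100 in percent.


eta = 70.200 / (70.200 + 12.580) * 100 = 84.80%

84.80%


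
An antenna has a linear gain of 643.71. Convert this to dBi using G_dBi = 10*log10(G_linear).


G_dBi = 10 * log10(643.71) = 28.09 dBi

28.09 dBi


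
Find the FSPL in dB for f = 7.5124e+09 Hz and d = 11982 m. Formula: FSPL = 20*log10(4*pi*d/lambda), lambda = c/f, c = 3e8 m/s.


lambda = c / f = 3.0000e+08 / 7.5124e+09 = 0.03993398 m
FSPL = 20 * log10(4*pi*11982/0.03993398) = 131.5 dB

131.5 dB


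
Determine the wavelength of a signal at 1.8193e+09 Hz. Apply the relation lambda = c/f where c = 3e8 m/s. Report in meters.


lambda = c / f = 3.0000e+08 / 1.8193e+09 = 0.1649 m

0.1649 m


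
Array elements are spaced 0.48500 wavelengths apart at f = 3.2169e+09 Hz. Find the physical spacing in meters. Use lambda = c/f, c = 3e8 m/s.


lambda = c / f = 3.0000e+08 / 3.2169e+09 = 0.09325748 m
d = 0.48500 * 0.09325748 = 0.04523 m

0.04523 m


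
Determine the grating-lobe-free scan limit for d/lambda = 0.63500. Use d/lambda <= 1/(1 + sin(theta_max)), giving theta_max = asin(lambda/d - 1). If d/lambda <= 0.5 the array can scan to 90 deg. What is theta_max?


lambda/d - 1 = 1/0.63500 - 1 = 0.5748031
theta_max = asin(0.5748031) = 35.09 deg

35.09 deg


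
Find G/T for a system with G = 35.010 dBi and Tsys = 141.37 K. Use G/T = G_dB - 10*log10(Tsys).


G/T = 35.010 - 10*log10(141.37) = 35.010 - 21.50357 = 13.51 dB/K

13.51 dB/K


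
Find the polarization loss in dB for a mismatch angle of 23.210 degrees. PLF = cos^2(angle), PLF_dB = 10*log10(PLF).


PLF_linear = cos^2(23.210 deg) = 0.8446834
PLF_dB = 10 * log10(0.8446834) = -0.7331 dB

-0.7331 dB


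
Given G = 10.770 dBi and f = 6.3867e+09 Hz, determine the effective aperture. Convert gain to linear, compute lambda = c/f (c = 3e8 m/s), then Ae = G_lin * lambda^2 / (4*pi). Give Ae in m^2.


lambda = c / f = 3.0000e+08 / 6.3867e+09 = 0.04697261 m
G_linear = 10^(10.770/10) = 11.93988
Ae = G_linear * lambda^2 / (4*pi) = 11.93988 * 0.04697261^2 / (4*pi) = 2.096e-03 m^2

2.096e-03 m^2


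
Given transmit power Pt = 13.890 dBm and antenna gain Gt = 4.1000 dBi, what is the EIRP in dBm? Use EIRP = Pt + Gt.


EIRP = Pt + Gt = 13.890 + 4.1000 = 17.99 dBm

17.99 dBm


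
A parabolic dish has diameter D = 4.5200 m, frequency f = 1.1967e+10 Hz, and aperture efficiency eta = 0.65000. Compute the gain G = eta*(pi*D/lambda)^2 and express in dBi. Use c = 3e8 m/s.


lambda = c / f = 3.0000e+08 / 1.1967e+10 = 0.02506894 m
G_linear = 0.65000 * (pi * 4.5200 / 0.02506894)^2 = 208553.8
G_dBi = 10 * log10(208553.8) = 53.19 dBi

53.19 dBi


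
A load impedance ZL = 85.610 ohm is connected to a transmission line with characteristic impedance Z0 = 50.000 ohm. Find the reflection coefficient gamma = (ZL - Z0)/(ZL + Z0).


gamma = (85.610 - 50.000) / (85.610 + 50.000) = 0.2626

0.2626


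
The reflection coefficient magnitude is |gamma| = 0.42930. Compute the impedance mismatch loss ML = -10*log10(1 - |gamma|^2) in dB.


ML = -10 * log10(1 - 0.42930^2) = -10 * log10(0.81570151) = 0.8847 dB

0.8847 dB


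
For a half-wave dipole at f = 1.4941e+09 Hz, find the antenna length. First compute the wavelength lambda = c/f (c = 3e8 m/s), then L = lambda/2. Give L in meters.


lambda = c / f = 3.0000e+08 / 1.4941e+09 = 0.2007898 m
L = lambda / 2 = 0.2007898 / 2 = 0.1004 m

0.1004 m


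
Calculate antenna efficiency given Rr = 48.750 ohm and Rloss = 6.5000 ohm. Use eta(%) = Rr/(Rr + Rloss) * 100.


eta = 48.750 / (48.750 + 6.5000) * 100 = 88.24%

88.24%


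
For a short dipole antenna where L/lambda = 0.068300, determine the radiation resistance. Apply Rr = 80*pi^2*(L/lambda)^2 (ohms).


Rr = 80 * pi^2 * (0.068300)^2 = 80 * 9.869604 * 4.664890e-03 = 3.683 ohm

3.683 ohm


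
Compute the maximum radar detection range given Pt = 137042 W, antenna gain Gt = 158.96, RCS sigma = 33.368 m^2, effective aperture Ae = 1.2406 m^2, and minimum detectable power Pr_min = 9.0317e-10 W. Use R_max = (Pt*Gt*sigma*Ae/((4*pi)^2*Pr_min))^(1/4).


R^4 = 137042*158.96*33.368*1.2406 / ((4*pi)^2 * 9.0317e-10) = 6.322870e+15
R_max = 6.322870e+15^0.25 = 8917 m

8917 m


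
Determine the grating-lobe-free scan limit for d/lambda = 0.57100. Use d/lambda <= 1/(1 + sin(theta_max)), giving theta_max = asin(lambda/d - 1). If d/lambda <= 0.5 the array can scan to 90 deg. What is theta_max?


lambda/d - 1 = 1/0.57100 - 1 = 0.7513135
theta_max = asin(0.7513135) = 48.70 deg

48.70 deg


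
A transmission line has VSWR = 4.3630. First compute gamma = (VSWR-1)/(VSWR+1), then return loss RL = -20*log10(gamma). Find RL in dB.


gamma = (4.3630 - 1) / (4.3630 + 1) = 0.6270744
RL = -20 * log10(0.6270744) = 4.054 dB

4.054 dB


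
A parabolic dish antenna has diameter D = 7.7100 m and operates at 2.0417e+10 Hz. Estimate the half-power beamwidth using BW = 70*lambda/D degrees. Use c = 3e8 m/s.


lambda = c / f = 3.0000e+08 / 2.0417e+10 = 0.01469364 m
BW = 70 * 0.01469364 / 7.7100 = 0.1334 deg

0.1334 deg


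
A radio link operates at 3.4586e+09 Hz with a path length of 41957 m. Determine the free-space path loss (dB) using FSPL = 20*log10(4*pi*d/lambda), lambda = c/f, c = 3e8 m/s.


lambda = c / f = 3.0000e+08 / 3.4586e+09 = 0.08674030 m
FSPL = 20 * log10(4*pi*41957/0.08674030) = 135.7 dB

135.7 dB


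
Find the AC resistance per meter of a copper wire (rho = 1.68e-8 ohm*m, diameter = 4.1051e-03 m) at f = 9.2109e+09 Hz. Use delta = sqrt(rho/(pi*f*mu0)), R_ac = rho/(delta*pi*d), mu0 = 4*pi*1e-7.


delta = sqrt(1.68e-8 / (pi * 9.2109e+09 * 4*pi*1e-7)) = 6.797101e-07 m
R_ac = 1.68e-8 / (6.797101e-07 * pi * 4.1051e-03) = 1.917 ohm/m

1.917 ohm/m


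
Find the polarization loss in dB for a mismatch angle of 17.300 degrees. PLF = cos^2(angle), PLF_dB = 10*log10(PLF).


PLF_linear = cos^2(17.300 deg) = 0.9115682
PLF_dB = 10 * log10(0.9115682) = -0.4021 dB

-0.4021 dB


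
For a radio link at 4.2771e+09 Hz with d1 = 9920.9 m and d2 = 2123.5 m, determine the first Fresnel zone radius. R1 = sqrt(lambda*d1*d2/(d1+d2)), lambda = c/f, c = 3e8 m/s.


lambda = c / f = 3.0000e+08 / 4.2771e+09 = 0.07014098 m
R1 = sqrt(0.07014098 * 9920.9 * 2123.5 / (9920.9 + 2123.5)) = 11.08 m

11.08 m


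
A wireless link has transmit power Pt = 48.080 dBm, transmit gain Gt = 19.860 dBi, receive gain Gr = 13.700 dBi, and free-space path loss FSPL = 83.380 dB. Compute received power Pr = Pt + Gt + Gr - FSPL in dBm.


Pr = 48.080 + 19.860 + 13.700 - 83.380 = -1.74 dBm

-1.74 dBm


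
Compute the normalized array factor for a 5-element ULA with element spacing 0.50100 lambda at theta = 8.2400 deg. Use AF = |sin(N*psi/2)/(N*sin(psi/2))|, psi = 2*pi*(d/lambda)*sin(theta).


psi = 2*pi*0.50100*sin(8.2400 deg) = 0.4511532 rad
AF = |sin(5*0.4511532/2) / (5*sin(0.4511532/2))| = 0.8079

0.8079


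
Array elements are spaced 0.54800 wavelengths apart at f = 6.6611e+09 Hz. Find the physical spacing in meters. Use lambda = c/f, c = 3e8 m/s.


lambda = c / f = 3.0000e+08 / 6.6611e+09 = 0.04503761 m
d = 0.54800 * 0.04503761 = 0.02468 m

0.02468 m


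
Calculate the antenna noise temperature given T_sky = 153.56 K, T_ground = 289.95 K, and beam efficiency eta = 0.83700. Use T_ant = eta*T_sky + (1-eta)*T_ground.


T_ant = 0.83700 * 153.56 + (1 - 0.83700) * 289.95 = 175.8 K

175.8 K


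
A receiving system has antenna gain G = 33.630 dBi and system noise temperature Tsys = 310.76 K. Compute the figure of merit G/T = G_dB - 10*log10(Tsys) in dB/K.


G/T = 33.630 - 10*log10(310.76) = 33.630 - 24.92425 = 8.706 dB/K

8.706 dB/K


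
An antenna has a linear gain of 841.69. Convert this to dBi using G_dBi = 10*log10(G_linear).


G_dBi = 10 * log10(841.69) = 29.25 dBi

29.25 dBi


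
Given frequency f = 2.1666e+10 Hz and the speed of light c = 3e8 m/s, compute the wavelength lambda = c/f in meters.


lambda = c / f = 3.0000e+08 / 2.1666e+10 = 0.01385 m

0.01385 m


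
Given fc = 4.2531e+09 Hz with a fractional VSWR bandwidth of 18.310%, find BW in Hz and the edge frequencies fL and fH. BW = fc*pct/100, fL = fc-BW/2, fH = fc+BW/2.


BW = 4.2531e+09 * 18.310/100 = 7.787426e+08 Hz
fL = 4.2531e+09 - 7.787426e+08/2 = 3.864e+09 Hz
fH = 4.2531e+09 + 7.787426e+08/2 = 4.642e+09 Hz

BW=7.787e+08 Hz, fL=3.864e+09 Hz, fH=4.642e+09 Hz


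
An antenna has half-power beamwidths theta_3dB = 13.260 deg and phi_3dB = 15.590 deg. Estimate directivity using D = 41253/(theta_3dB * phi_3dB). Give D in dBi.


D_linear = 41253 / (13.260 * 15.590) = 199.5565
D_dBi = 10 * log10(199.5565) = 23.00 dBi

23.00 dBi


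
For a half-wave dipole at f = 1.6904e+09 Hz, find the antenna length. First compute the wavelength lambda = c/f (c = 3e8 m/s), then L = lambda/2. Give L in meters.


lambda = c / f = 3.0000e+08 / 1.6904e+09 = 0.1774728 m
L = lambda / 2 = 0.1774728 / 2 = 0.08874 m

0.08874 m


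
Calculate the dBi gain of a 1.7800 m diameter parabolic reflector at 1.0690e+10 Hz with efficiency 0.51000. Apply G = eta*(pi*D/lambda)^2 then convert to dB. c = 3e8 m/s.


lambda = c / f = 3.0000e+08 / 1.0690e+10 = 0.02806361 m
G_linear = 0.51000 * (pi * 1.7800 / 0.02806361)^2 = 20249.90
G_dBi = 10 * log10(20249.90) = 43.06 dBi

43.06 dBi


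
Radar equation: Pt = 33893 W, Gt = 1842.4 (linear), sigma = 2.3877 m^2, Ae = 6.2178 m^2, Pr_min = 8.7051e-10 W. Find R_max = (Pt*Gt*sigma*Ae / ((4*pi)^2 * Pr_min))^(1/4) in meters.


R^4 = 33893*1842.4*2.3877*6.2178 / ((4*pi)^2 * 8.7051e-10) = 6.743991e+15
R_max = 6.743991e+15^0.25 = 9062 m

9062 m


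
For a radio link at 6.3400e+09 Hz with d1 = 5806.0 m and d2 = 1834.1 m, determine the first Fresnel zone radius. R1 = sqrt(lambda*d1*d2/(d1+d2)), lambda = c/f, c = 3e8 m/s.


lambda = c / f = 3.0000e+08 / 6.3400e+09 = 0.04731861 m
R1 = sqrt(0.04731861 * 5806.0 * 1834.1 / (5806.0 + 1834.1)) = 8.121 m

8.121 m


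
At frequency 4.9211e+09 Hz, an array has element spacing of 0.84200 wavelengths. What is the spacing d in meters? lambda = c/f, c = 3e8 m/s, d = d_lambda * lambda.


lambda = c / f = 3.0000e+08 / 4.9211e+09 = 0.06096198 m
d = 0.84200 * 0.06096198 = 0.05133 m

0.05133 m


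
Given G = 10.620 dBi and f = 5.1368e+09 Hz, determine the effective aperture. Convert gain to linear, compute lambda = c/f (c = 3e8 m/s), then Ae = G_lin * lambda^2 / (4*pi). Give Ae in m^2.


lambda = c / f = 3.0000e+08 / 5.1368e+09 = 0.05840212 m
G_linear = 10^(10.620/10) = 11.53453
Ae = G_linear * lambda^2 / (4*pi) = 11.53453 * 0.05840212^2 / (4*pi) = 3.131e-03 m^2

3.131e-03 m^2


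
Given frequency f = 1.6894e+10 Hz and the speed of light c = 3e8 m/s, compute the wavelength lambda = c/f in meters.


lambda = c / f = 3.0000e+08 / 1.6894e+10 = 0.01776 m

0.01776 m


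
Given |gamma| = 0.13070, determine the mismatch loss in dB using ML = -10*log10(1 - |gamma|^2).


ML = -10 * log10(1 - 0.13070^2) = -10 * log10(0.98291751) = 0.07483 dB

0.07483 dB


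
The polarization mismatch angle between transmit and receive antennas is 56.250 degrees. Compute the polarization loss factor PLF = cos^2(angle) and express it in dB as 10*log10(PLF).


PLF_linear = cos^2(56.250 deg) = 0.3086583
PLF_dB = 10 * log10(0.3086583) = -5.105 dB

-5.105 dB


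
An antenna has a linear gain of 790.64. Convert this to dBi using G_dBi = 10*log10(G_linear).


G_dBi = 10 * log10(790.64) = 28.98 dBi

28.98 dBi


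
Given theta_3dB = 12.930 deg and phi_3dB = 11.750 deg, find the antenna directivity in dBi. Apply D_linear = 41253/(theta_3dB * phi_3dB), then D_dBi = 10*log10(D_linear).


D_linear = 41253 / (12.930 * 11.750) = 271.5308
D_dBi = 10 * log10(271.5308) = 24.34 dBi

24.34 dBi


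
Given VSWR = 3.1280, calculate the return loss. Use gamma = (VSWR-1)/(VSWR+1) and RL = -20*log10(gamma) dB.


gamma = (3.1280 - 1) / (3.1280 + 1) = 0.5155039
RL = -20 * log10(0.5155039) = 5.755 dB

5.755 dB


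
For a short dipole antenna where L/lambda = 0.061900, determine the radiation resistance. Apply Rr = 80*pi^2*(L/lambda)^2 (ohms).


Rr = 80 * pi^2 * (0.061900)^2 = 80 * 9.869604 * 3.831610e-03 = 3.025 ohm

3.025 ohm


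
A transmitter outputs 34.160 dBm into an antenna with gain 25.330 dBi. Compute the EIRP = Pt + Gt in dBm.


EIRP = Pt + Gt = 34.160 + 25.330 = 59.49 dBm

59.49 dBm


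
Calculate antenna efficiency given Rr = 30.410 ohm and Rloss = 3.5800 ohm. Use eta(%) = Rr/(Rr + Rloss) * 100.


eta = 30.410 / (30.410 + 3.5800) * 100 = 89.47%

89.47%


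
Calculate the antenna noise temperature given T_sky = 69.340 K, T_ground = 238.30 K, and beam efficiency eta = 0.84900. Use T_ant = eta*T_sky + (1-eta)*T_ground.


T_ant = 0.84900 * 69.340 + (1 - 0.84900) * 238.30 = 94.85 K

94.85 K


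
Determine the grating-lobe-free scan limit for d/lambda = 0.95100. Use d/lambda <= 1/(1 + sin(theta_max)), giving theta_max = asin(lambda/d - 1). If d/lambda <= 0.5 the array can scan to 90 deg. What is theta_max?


lambda/d - 1 = 1/0.95100 - 1 = 0.05152471
theta_max = asin(0.05152471) = 2.953 deg

2.953 deg


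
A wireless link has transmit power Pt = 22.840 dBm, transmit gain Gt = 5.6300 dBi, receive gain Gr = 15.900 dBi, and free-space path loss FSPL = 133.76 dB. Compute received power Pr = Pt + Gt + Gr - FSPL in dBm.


Pr = 22.840 + 5.6300 + 15.900 - 133.76 = -89.39 dBm

-89.39 dBm


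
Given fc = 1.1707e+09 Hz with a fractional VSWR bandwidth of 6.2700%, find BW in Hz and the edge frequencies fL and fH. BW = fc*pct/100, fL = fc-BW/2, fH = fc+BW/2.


BW = 1.1707e+09 * 6.2700/100 = 7.340289e+07 Hz
fL = 1.1707e+09 - 7.340289e+07/2 = 1.134e+09 Hz
fH = 1.1707e+09 + 7.340289e+07/2 = 1.207e+09 Hz

BW=7.340e+07 Hz, fL=1.134e+09 Hz, fH=1.207e+09 Hz


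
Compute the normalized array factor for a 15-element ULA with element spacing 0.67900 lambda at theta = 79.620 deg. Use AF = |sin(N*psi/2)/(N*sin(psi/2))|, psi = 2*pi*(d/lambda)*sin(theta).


psi = 2*pi*0.67900*sin(79.620 deg) = 4.196463 rad
AF = |sin(15*4.196463/2) / (15*sin(4.196463/2))| = 4.437e-03

4.437e-03


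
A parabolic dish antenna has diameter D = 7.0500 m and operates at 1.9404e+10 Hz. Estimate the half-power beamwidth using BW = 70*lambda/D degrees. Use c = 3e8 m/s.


lambda = c / f = 3.0000e+08 / 1.9404e+10 = 0.01546073 m
BW = 70 * 0.01546073 / 7.0500 = 0.1535 deg

0.1535 deg


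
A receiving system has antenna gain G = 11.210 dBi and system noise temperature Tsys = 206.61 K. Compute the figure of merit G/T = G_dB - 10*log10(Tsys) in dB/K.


G/T = 11.210 - 10*log10(206.61) = 11.210 - 23.15151 = -11.94 dB/K

-11.94 dB/K


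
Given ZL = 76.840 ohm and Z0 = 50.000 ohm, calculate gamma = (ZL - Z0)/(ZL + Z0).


gamma = (76.840 - 50.000) / (76.840 + 50.000) = 0.2116

0.2116


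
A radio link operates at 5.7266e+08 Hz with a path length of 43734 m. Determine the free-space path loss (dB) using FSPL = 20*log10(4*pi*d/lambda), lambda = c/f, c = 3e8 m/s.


lambda = c / f = 3.0000e+08 / 5.7266e+08 = 0.5238711 m
FSPL = 20 * log10(4*pi*43734/0.5238711) = 120.4 dB

120.4 dB


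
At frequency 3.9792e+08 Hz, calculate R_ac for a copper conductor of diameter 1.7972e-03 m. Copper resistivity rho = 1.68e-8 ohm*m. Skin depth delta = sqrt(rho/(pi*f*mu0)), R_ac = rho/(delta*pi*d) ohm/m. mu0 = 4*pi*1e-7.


delta = sqrt(1.68e-8 / (pi * 3.9792e+08 * 4*pi*1e-7)) = 3.270219e-06 m
R_ac = 1.68e-8 / (3.270219e-06 * pi * 1.7972e-03) = 0.9099 ohm/m

0.9099 ohm/m


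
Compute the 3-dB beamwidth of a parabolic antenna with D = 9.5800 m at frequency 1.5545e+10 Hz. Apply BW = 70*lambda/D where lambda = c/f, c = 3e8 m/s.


lambda = c / f = 3.0000e+08 / 1.5545e+10 = 0.01929881 m
BW = 70 * 0.01929881 / 9.5800 = 0.1410 deg

0.1410 deg


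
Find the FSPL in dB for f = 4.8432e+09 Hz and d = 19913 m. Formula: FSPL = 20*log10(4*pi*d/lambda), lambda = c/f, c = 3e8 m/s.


lambda = c / f = 3.0000e+08 / 4.8432e+09 = 0.06194252 m
FSPL = 20 * log10(4*pi*19913/0.06194252) = 132.1 dB

132.1 dB


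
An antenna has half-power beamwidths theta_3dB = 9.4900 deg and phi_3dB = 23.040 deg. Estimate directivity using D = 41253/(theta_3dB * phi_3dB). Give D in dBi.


D_linear = 41253 / (9.4900 * 23.040) = 188.6717
D_dBi = 10 * log10(188.6717) = 22.76 dBi

22.76 dBi


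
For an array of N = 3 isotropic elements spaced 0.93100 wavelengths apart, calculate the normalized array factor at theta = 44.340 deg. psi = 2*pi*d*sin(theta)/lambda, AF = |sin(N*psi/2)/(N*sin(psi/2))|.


psi = 2*pi*0.93100*sin(44.340 deg) = 4.088404 rad
AF = |sin(3*4.088404/2) / (3*sin(4.088404/2))| = 0.05618

0.05618


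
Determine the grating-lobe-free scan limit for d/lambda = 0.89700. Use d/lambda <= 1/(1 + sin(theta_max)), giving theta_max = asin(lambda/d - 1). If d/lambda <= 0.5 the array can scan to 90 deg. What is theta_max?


lambda/d - 1 = 1/0.89700 - 1 = 0.1148272
theta_max = asin(0.1148272) = 6.594 deg

6.594 deg


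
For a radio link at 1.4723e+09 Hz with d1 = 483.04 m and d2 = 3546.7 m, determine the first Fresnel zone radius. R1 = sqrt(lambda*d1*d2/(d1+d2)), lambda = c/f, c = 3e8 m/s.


lambda = c / f = 3.0000e+08 / 1.4723e+09 = 0.2037628 m
R1 = sqrt(0.2037628 * 483.04 * 3546.7 / (483.04 + 3546.7)) = 9.307 m

9.307 m


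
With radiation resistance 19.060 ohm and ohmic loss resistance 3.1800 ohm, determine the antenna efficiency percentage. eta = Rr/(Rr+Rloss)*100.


eta = 19.060 / (19.060 + 3.1800) * 100 = 85.70%

85.70%


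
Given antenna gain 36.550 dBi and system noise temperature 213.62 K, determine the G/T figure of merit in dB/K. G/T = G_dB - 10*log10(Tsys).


G/T = 36.550 - 10*log10(213.62) = 36.550 - 23.29642 = 13.25 dB/K

13.25 dB/K


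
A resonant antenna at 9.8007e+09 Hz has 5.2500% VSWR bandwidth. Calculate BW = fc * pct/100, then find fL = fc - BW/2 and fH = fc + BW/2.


BW = 9.8007e+09 * 5.2500/100 = 5.145368e+08 Hz
fL = 9.8007e+09 - 5.145368e+08/2 = 9.543e+09 Hz
fH = 9.8007e+09 + 5.145368e+08/2 = 1.006e+10 Hz

BW=5.145e+08 Hz, fL=9.543e+09 Hz, fH=1.006e+10 Hz


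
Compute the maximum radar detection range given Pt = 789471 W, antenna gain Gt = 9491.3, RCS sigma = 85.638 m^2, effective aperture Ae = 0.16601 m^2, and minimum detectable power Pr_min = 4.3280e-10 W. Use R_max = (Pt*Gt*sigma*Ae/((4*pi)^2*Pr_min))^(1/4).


R^4 = 789471*9491.3*85.638*0.16601 / ((4*pi)^2 * 4.3280e-10) = 1.558675e+18
R_max = 1.558675e+18^0.25 = 35334 m

35334 m


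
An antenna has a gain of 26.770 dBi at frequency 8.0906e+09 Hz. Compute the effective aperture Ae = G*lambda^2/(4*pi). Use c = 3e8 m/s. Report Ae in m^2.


lambda = c / f = 3.0000e+08 / 8.0906e+09 = 0.03708007 m
G_linear = 10^(26.770/10) = 475.3352
Ae = G_linear * lambda^2 / (4*pi) = 475.3352 * 0.03708007^2 / (4*pi) = 0.05201 m^2

0.05201 m^2


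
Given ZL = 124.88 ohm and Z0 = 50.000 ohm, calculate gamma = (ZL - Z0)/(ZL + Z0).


gamma = (124.88 - 50.000) / (124.88 + 50.000) = 0.4282

0.4282


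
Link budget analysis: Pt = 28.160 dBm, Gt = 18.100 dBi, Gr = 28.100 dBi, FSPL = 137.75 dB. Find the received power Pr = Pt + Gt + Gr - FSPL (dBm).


Pr = 28.160 + 18.100 + 28.100 - 137.75 = -63.39 dBm

-63.39 dBm


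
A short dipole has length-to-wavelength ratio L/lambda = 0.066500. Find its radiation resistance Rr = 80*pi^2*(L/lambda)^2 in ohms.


Rr = 80 * pi^2 * (0.066500)^2 = 80 * 9.869604 * 4.422250e-03 = 3.492 ohm

3.492 ohm


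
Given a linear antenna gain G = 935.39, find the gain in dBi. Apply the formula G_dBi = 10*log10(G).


G_dBi = 10 * log10(935.39) = 29.71 dBi

29.71 dBi


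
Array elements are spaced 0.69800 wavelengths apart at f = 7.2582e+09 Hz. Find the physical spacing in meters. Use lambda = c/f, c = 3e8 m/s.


lambda = c / f = 3.0000e+08 / 7.2582e+09 = 0.04133256 m
d = 0.69800 * 0.04133256 = 0.02885 m

0.02885 m


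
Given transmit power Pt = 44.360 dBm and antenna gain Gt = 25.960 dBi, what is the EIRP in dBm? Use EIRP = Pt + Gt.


EIRP = Pt + Gt = 44.360 + 25.960 = 70.32 dBm

70.32 dBm


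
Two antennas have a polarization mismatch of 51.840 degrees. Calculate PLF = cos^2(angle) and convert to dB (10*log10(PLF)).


PLF_linear = cos^2(51.840 deg) = 0.3817505
PLF_dB = 10 * log10(0.3817505) = -4.182 dB

-4.182 dB


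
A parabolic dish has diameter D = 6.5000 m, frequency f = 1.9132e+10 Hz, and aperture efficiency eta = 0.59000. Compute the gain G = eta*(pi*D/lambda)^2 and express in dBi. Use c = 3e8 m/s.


lambda = c / f = 3.0000e+08 / 1.9132e+10 = 0.01568054 m
G_linear = 0.59000 * (pi * 6.5000 / 0.01568054)^2 = 1.000591e+06
G_dBi = 10 * log10(1.000591e+06) = 60.00 dBi

60.00 dBi


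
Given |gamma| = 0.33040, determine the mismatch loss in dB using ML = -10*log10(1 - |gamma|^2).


ML = -10 * log10(1 - 0.33040^2) = -10 * log10(0.89083584) = 0.5020 dB

0.5020 dB


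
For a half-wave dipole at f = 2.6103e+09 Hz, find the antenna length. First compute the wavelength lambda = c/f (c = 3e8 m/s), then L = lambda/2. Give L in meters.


lambda = c / f = 3.0000e+08 / 2.6103e+09 = 0.1149293 m
L = lambda / 2 = 0.1149293 / 2 = 0.05746 m

0.05746 m


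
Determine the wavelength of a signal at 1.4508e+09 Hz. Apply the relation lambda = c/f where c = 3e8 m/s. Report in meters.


lambda = c / f = 3.0000e+08 / 1.4508e+09 = 0.2068 m

0.2068 m


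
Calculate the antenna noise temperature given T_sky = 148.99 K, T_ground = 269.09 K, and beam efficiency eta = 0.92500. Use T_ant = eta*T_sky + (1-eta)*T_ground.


T_ant = 0.92500 * 148.99 + (1 - 0.92500) * 269.09 = 158.0 K

158.0 K


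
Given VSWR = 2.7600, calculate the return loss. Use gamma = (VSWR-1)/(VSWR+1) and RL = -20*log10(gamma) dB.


gamma = (2.7600 - 1) / (2.7600 + 1) = 0.4680851
RL = -20 * log10(0.4680851) = 6.594 dB

6.594 dB


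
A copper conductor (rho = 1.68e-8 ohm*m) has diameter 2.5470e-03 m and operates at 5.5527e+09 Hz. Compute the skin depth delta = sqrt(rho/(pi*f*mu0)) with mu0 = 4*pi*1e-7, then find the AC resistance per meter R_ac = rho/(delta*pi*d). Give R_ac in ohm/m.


delta = sqrt(1.68e-8 / (pi * 5.5527e+09 * 4*pi*1e-7)) = 8.754325e-07 m
R_ac = 1.68e-8 / (8.754325e-07 * pi * 2.5470e-03) = 2.398 ohm/m

2.398 ohm/m
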